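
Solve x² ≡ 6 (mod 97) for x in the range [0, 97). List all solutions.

97 ≡ 1 (mod 4), so we find a root by search.
Trying successive values, 43² = 1849 ≡ 6 (mod 97). The other root is 97 − 43 = 54.

43, 54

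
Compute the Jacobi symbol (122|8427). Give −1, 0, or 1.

Pull out 2: since 8427 ≡ 3 (mod 8), (2/8427) = -1.
Reciprocity: 61 ≡ 1 and 8427 ≡ 3 (mod 4), so (61/8427) = +(8427/61).
Reduce top mod 61: now compute (9/61).
Reciprocity: 9 ≡ 1 and 61 ≡ 1 (mod 4), so (9/61) = +(61/9).
Reduce top mod 9: now compute (7/9).
Reciprocity: 7 ≡ 3 and 9 ≡ 1 (mod 4), so (7/9) = +(9/7).
Reduce top mod 7: now compute (2/7).
Pull out 2: since 7 ≡ 7 (mod 8), (2/7) = +1.
Reached (1/7) = 1. Collecting the sign flips along the way, the symbol is -1.

-1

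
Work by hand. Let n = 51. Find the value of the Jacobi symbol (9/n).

0

Reciprocity: 9 ≡ 1 and 51 ≡ 3 (mod 4), so (9/51) = +(51/9).
Reduce top mod 9: now compute (6/9).
Pull out 2: since 9 ≡ 1 (mod 8), (2/9) = +1.
Reciprocity: 3 ≡ 3 and 9 ≡ 1 (mod 4), so (3/9) = +(9/3).
Reduce top mod 3: now compute (0/3).
Top reduces to 0: gcd > 1, so the symbol is 0.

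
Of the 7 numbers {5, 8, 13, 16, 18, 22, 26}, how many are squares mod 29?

4

(5/29) = +1 → QR.
(8/29) = -1 → non-residue.
(13/29) = +1 → QR.
(16/29) = +1 → QR.
(18/29) = -1 → non-residue.
(22/29) = +1 → QR.
(26/29) = -1 → non-residue.
Total quadratic residues among the 7: 4.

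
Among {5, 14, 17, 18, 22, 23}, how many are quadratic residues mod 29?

3

(5/29) = +1 → QR.
(14/29) = -1 → non-residue.
(17/29) = -1 → non-residue.
(18/29) = -1 → non-residue.
(22/29) = +1 → QR.
(23/29) = +1 → QR.
Total quadratic residues among the 6: 3.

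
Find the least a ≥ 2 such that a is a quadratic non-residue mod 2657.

3

(2/2657) = +1, so 2 is a residue.
(3/2657) = −1, so 3 is the smallest positive non-residue mod 2657.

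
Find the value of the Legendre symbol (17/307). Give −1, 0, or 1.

Reciprocity: 17 ≡ 1 and 307 ≡ 3 (mod 4), so (17/307) = +(307/17).
Reduce top mod 17: now compute (1/17).
Reached (1/17) = 1. Collecting the sign flips along the way, the symbol is +1.

1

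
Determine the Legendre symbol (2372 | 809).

-1

Euler's criterion: (2372/809) ≡ 754^404 (mod 809).
754^2 ≡ 598 (mod 809)
754^4 ≡ 26 (mod 809)
754^8 ≡ 676 (mod 809)
754^16 ≡ 700 (mod 809)
754^32 ≡ 555 (mod 809)
754^64 ≡ 605 (mod 809)
754^128 ≡ 357 (mod 809)
754^256 ≡ 436 (mod 809)
754^404 = 754^(256+128+16+4) ≡ 808 (mod 809).
Result is 808 ≡ −1, so (2372/809) = −1.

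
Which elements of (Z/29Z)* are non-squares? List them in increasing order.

2,3,8,10,11,12,14,15,17,18,19,21,26,27

Square k = 1,…,14 (k and 29−k give the same square):
1²=1, 2²=4, 3²=9, 4²=16, 5²=25, 6²≡7, 7²≡20, 8²≡6, 9²≡23, 10²≡13, 11²≡5, 12²≡28, 13²≡24, 14²≡22 (mod 29).
The residues are {1, 4, 5, 6, 7, 9, 13, 16, 20, 22, 23, 24, 25, 28}; the non-residues are the remaining 14 nonzero classes.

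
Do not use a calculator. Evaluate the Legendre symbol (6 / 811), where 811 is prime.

Pull out 2: since 811 ≡ 3 (mod 8), (2/811) = -1.
Reciprocity: 3 ≡ 3 and 811 ≡ 3 (mod 4), so (3/811) = −(811/3).
Reduce top mod 3: now compute (1/3).
Reached (1/3) = 1. Collecting the sign flips along the way, the symbol is +1.

1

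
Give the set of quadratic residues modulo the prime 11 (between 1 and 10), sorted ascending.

1, 3, 4, 5, 9

Square k = 1,…,5 (k and 11−k give the same square):
1²=1, 2²=4, 3²=9, 4²≡5, 5²≡3 (mod 11).
So the quadratic residues mod 11 are {1, 3, 4, 5, 9}.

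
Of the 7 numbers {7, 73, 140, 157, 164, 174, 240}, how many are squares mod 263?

(7/263) = -1 → non-residue.
(73/263) = -1 → non-residue.
(140/263) = +1 → QR.
(157/263) = +1 → QR.
(164/263) = -1 → non-residue.
(174/263) = -1 → non-residue.
(240/263) = -1 → non-residue.
Total quadratic residues among the 7: 2.

2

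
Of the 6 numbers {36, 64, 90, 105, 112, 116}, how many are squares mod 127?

2

(36/127) = +1 → QR.
(64/127) = +1 → QR.
(90/127) = -1 → non-residue.
(105/127) = -1 → non-residue.
(112/127) = -1 → non-residue.
(116/127) = -1 → non-residue.
Total quadratic residues among the 6: 2.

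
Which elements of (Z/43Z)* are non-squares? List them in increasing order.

Square k = 1,…,21 (k and 43−k give the same square):
1²=1, 2²=4, 3²=9, 4²=16, 5²=25, 6²=36, 7²≡6, 8²≡21, 9²≡38, 10²≡14, 11²≡35, 12²≡15, 13²≡40, 14²≡24, 15²≡10, 16²≡41, 17²≡31, 18²≡23, 19²≡17, 20²≡13, 21²≡11 (mod 43).
The residues are {1, 4, 6, 9, 10, 11, 13, 14, 15, 16, 17, 21, 23, 24, 25, 31, 35, 36, 38, 40, 41}; the non-residues are the remaining 21 nonzero classes.

2,3,5,7,8,12,18,19,20,22,26,27,28,29,30,32,33,34,37,39,42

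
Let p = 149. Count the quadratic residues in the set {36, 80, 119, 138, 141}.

3

(36/149) = +1 → QR.
(80/149) = +1 → QR.
(119/149) = +1 → QR.
(138/149) = -1 → non-residue.
(141/149) = -1 → non-residue.
Total quadratic residues among the 5: 3.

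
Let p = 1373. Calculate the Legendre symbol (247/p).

Reciprocity: 247 ≡ 3 and 1373 ≡ 1 (mod 4), so (247/1373) = +(1373/247).
Reduce top mod 247: now compute (138/247).
Pull out 2: since 247 ≡ 7 (mod 8), (2/247) = +1.
Reciprocity: 69 ≡ 1 and 247 ≡ 3 (mod 4), so (69/247) = +(247/69).
Reduce top mod 69: now compute (40/69).
Pull out 2^3: since 69 ≡ 5 (mod 8), (2/69) = -1, so (2/69)^3 = -1.
Reciprocity: 5 ≡ 1 and 69 ≡ 1 (mod 4), so (5/69) = +(69/5).
Reduce top mod 5: now compute (4/5).
Pull out 2^2: since 5 ≡ 5 (mod 8), (2/5) = -1, so (2/5)^2 = +1.
Reached (1/5) = 1. Collecting the sign flips along the way, the symbol is -1.

-1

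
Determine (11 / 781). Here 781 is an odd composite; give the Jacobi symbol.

Reciprocity: 11 ≡ 3 and 781 ≡ 1 (mod 4), so (11/781) = +(781/11).
Reduce top mod 11: now compute (0/11).
Top reduces to 0: gcd > 1, so the symbol is 0.

0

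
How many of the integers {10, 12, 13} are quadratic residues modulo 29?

(10/29) = -1 → non-residue.
(12/29) = -1 → non-residue.
(13/29) = +1 → QR.
Total quadratic residues among the 3: 1.

1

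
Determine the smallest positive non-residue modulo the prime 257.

(2/257) = +1, so 2 is a residue.
(3/257) = −1, so 3 is the smallest positive non-residue mod 257.

3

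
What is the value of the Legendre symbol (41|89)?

-1

Euler's criterion: (41/89) ≡ 41^44 (mod 89).
41^2 ≡ 79 (mod 89)
41^4 ≡ 11 (mod 89)
41^8 ≡ 32 (mod 89)
41^16 ≡ 45 (mod 89)
41^32 ≡ 67 (mod 89)
41^44 = 41^(32+8+4) ≡ 88 (mod 89).
Result is 88 ≡ −1, so (41/89) = −1.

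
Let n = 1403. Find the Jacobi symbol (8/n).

-1

Pull out 2^3: since 1403 ≡ 3 (mod 8), (2/1403) = -1, so (2/1403)^3 = -1.
Reached (1/1403) = 1. Collecting the sign flips along the way, the symbol is -1.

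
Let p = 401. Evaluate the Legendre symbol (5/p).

Reciprocity: 5 ≡ 1 and 401 ≡ 1 (mod 4), so (5/401) = +(401/5).
Reduce top mod 5: now compute (1/5).
Reached (1/5) = 1. Collecting the sign flips along the way, the symbol is +1.

1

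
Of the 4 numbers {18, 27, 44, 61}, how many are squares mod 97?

4

(18/97) = +1 → QR.
(27/97) = +1 → QR.
(44/97) = +1 → QR.
(61/97) = +1 → QR.
Total quadratic residues among the 4: 4.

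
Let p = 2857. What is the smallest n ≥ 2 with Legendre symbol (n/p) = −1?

5

(2/2857) = +1, so 2 is a residue.
(3/2857) = +1, so 3 is a residue.
(4/2857) = +1, so 4 is a residue.
(5/2857) = −1, so 5 is the smallest positive non-residue mod 2857.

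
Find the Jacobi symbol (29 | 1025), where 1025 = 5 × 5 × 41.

-1

Reciprocity: 29 ≡ 1 and 1025 ≡ 1 (mod 4), so (29/1025) = +(1025/29).
Reduce top mod 29: now compute (10/29).
Pull out 2: since 29 ≡ 5 (mod 8), (2/29) = -1.
Reciprocity: 5 ≡ 1 and 29 ≡ 1 (mod 4), so (5/29) = +(29/5).
Reduce top mod 5: now compute (4/5).
Pull out 2^2: since 5 ≡ 5 (mod 8), (2/5) = -1, so (2/5)^2 = +1.
Reached (1/5) = 1. Collecting the sign flips along the way, the symbol is -1.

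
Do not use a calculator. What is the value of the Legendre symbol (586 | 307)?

-1

Euler's criterion: (586/307) ≡ 279^153 (mod 307).
279^2 ≡ 170 (mod 307)
279^4 ≡ 42 (mod 307)
279^8 ≡ 229 (mod 307)
279^16 ≡ 251 (mod 307)
279^32 ≡ 66 (mod 307)
279^64 ≡ 58 (mod 307)
279^128 ≡ 294 (mod 307)
279^153 = 279^(128+16+8+1) ≡ 306 (mod 307).
Result is 306 ≡ −1, so (586/307) = −1.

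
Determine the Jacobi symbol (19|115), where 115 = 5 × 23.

Reciprocity: 19 ≡ 3 and 115 ≡ 3 (mod 4), so (19/115) = −(115/19).
Reduce top mod 19: now compute (1/19).
Reached (1/19) = 1. Collecting the sign flips along the way, the symbol is -1.

-1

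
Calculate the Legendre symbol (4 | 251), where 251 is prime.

1

Pull out 2^2: since 251 ≡ 3 (mod 8), (2/251) = -1, so (2/251)^2 = +1.
Reached (1/251) = 1. Collecting the sign flips along the way, the symbol is +1.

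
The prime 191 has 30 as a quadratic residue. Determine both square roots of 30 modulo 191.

52, 139

Since 191 ≡ 3 (mod 4), a square root of 30 is 30^((191+1)/4) = 30^48 mod 191.
Repeated squaring: 30^2≡136, 30^4≡160, 30^8≡6, 30^16≡36, 30^32≡150 (mod 191).
30^48 = 30^(32+16) ≡ 52 (mod 191).
Check: 52² = 2704 ≡ 30 (mod 191). The two roots are 52 and 139.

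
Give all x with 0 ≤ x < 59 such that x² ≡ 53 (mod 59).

Since 59 ≡ 3 (mod 4), a square root of 53 is 53^((59+1)/4) = 53^15 mod 59.
Repeated squaring: 53^2≡36, 53^4≡57, 53^8≡4 (mod 59).
53^15 = 53^(8+4+2+1) ≡ 17 (mod 59).
Check: 17² = 289 ≡ 53 (mod 59). The two roots are 17 and 42.

17, 42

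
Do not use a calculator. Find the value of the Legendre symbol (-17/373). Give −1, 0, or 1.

Euler's criterion: (-17/373) ≡ 356^186 (mod 373).
356^2 ≡ 289 (mod 373)
356^4 ≡ 342 (mod 373)
356^8 ≡ 215 (mod 373)
356^16 ≡ 346 (mod 373)
356^32 ≡ 356 (mod 373)
356^64 ≡ 289 (mod 373)
356^128 ≡ 342 (mod 373)
356^186 = 356^(128+32+16+8+2) ≡ 1 (mod 373).
Result is 1, so (-17/373) = 1.

1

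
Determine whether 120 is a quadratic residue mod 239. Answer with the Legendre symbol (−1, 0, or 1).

1

Euler's criterion: (120/239) ≡ 120^119 (mod 239).
120^2 ≡ 60 (mod 239)
120^4 ≡ 15 (mod 239)
120^8 ≡ 225 (mod 239)
120^16 ≡ 196 (mod 239)
120^32 ≡ 176 (mod 239)
120^64 ≡ 145 (mod 239)
120^119 = 120^(64+32+16+4+2+1) ≡ 1 (mod 239).
Result is 1, so (120/239) = 1.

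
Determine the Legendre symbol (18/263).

Pull out 2: since 263 ≡ 7 (mod 8), (2/263) = +1.
Reciprocity: 9 ≡ 1 and 263 ≡ 3 (mod 4), so (9/263) = +(263/9).
Reduce top mod 9: now compute (2/9).
Pull out 2: since 9 ≡ 1 (mod 8), (2/9) = +1.
Reached (1/9) = 1. Collecting the sign flips along the way, the symbol is +1.

1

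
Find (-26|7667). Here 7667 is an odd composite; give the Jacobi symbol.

First reduce: -26 ≡ 7641 (mod 7667).
Reciprocity: 7641 ≡ 1 and 7667 ≡ 3 (mod 4), so (7641/7667) = +(7667/7641).
Reduce top mod 7641: now compute (26/7641).
Pull out 2: since 7641 ≡ 1 (mod 8), (2/7641) = +1.
Reciprocity: 13 ≡ 1 and 7641 ≡ 1 (mod 4), so (13/7641) = +(7641/13).
Reduce top mod 13: now compute (10/13).
Pull out 2: since 13 ≡ 5 (mod 8), (2/13) = -1.
Reciprocity: 5 ≡ 1 and 13 ≡ 1 (mod 4), so (5/13) = +(13/5).
Reduce top mod 5: now compute (3/5).
Reciprocity: 3 ≡ 3 and 5 ≡ 1 (mod 4), so (3/5) = +(5/3).
Reduce top mod 3: now compute (2/3).
Pull out 2: since 3 ≡ 3 (mod 8), (2/3) = -1.
Reached (1/3) = 1. Collecting the sign flips along the way, the symbol is +1.

1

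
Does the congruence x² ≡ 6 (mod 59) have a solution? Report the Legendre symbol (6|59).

Pull out 2: since 59 ≡ 3 (mod 8), (2/59) = -1.
Reciprocity: 3 ≡ 3 and 59 ≡ 3 (mod 4), so (3/59) = −(59/3).
Reduce top mod 3: now compute (2/3).
Pull out 2: since 3 ≡ 3 (mod 8), (2/3) = -1.
Reached (1/3) = 1. Collecting the sign flips along the way, the symbol is -1.

-1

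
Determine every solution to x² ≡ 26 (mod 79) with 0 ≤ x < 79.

Since 79 ≡ 3 (mod 4), a square root of 26 is 26^((79+1)/4) = 26^20 mod 79.
Repeated squaring: 26^2≡44, 26^4≡40, 26^8≡20, 26^16≡5 (mod 79).
26^20 = 26^(16+4) ≡ 42 (mod 79).
Check: 42² = 1764 ≡ 26 (mod 79). The two roots are 37 and 42.

37, 42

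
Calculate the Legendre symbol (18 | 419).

-1

Pull out 2: since 419 ≡ 3 (mod 8), (2/419) = -1.
Reciprocity: 9 ≡ 1 and 419 ≡ 3 (mod 4), so (9/419) = +(419/9).
Reduce top mod 9: now compute (5/9).
Reciprocity: 5 ≡ 1 and 9 ≡ 1 (mod 4), so (5/9) = +(9/5).
Reduce top mod 5: now compute (4/5).
Pull out 2^2: since 5 ≡ 5 (mod 8), (2/5) = -1, so (2/5)^2 = +1.
Reached (1/5) = 1. Collecting the sign flips along the way, the symbol is -1.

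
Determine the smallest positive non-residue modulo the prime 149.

2

(2/149) = −1, so 2 is the smallest positive non-residue mod 149.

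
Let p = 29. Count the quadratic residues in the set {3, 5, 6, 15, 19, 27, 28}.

3

(3/29) = -1 → non-residue.
(5/29) = +1 → QR.
(6/29) = +1 → QR.
(15/29) = -1 → non-residue.
(19/29) = -1 → non-residue.
(27/29) = -1 → non-residue.
(28/29) = +1 → QR.
Total quadratic residues among the 7: 3.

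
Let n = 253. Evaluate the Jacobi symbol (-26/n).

1

First reduce: -26 ≡ 227 (mod 253).
Reciprocity: 227 ≡ 3 and 253 ≡ 1 (mod 4), so (227/253) = +(253/227).
Reduce top mod 227: now compute (26/227).
Pull out 2: since 227 ≡ 3 (mod 8), (2/227) = -1.
Reciprocity: 13 ≡ 1 and 227 ≡ 3 (mod 4), so (13/227) = +(227/13).
Reduce top mod 13: now compute (6/13).
Pull out 2: since 13 ≡ 5 (mod 8), (2/13) = -1.
Reciprocity: 3 ≡ 3 and 13 ≡ 1 (mod 4), so (3/13) = +(13/3).
Reduce top mod 3: now compute (1/3).
Reached (1/3) = 1. Collecting the sign flips along the way, the symbol is +1.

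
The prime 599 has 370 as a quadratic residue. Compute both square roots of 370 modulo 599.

Since 599 ≡ 3 (mod 4), a square root of 370 is 370^((599+1)/4) = 370^150 mod 599.
Repeated squaring: 370^2≡328, 370^4≡363, 370^8≡588, 370^16≡121, 370^32≡265, 370^64≡142, 370^128≡397 (mod 599).
370^150 = 370^(128+16+4+2) ≡ 144 (mod 599).
Check: 144² = 20736 ≡ 370 (mod 599). The two roots are 144 and 455.

144, 455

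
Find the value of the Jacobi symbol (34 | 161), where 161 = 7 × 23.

Pull out 2: since 161 ≡ 1 (mod 8), (2/161) = +1.
Reciprocity: 17 ≡ 1 and 161 ≡ 1 (mod 4), so (17/161) = +(161/17).
Reduce top mod 17: now compute (8/17).
Pull out 2^3: since 17 ≡ 1 (mod 8), (2/17) = +1, so (2/17)^3 = +1.
Reached (1/17) = 1. Collecting the sign flips along the way, the symbol is +1.

1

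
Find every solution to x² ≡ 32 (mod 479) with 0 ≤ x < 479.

210, 269

Since 479 ≡ 3 (mod 4), a square root of 32 is 32^((479+1)/4) = 32^120 mod 479.
Repeated squaring: 32^2≡66, 32^4≡45, 32^8≡109, 32^16≡385, 32^32≡214, 32^64≡291 (mod 479).
32^120 = 32^(64+32+16+8) ≡ 210 (mod 479).
Check: 210² = 44100 ≡ 32 (mod 479). The two roots are 210 and 269.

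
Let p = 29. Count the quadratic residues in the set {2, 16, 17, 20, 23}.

(2/29) = -1 → non-residue.
(16/29) = +1 → QR.
(17/29) = -1 → non-residue.
(20/29) = +1 → QR.
(23/29) = +1 → QR.
Total quadratic residues among the 5: 3.

3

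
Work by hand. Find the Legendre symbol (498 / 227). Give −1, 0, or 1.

First reduce: 498 ≡ 44 (mod 227).
Pull out 2^2: since 227 ≡ 3 (mod 8), (2/227) = -1, so (2/227)^2 = +1.
Reciprocity: 11 ≡ 3 and 227 ≡ 3 (mod 4), so (11/227) = −(227/11).
Reduce top mod 11: now compute (7/11).
Reciprocity: 7 ≡ 3 and 11 ≡ 3 (mod 4), so (7/11) = −(11/7).
Reduce top mod 7: now compute (4/7).
Pull out 2^2: since 7 ≡ 7 (mod 8), (2/7) = +1, so (2/7)^2 = +1.
Reached (1/7) = 1. Collecting the sign flips along the way, the symbol is +1.

1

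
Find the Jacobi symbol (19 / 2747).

Reciprocity: 19 ≡ 3 and 2747 ≡ 3 (mod 4), so (19/2747) = −(2747/19).
Reduce top mod 19: now compute (11/19).
Reciprocity: 11 ≡ 3 and 19 ≡ 3 (mod 4), so (11/19) = −(19/11).
Reduce top mod 11: now compute (8/11).
Pull out 2^3: since 11 ≡ 3 (mod 8), (2/11) = -1, so (2/11)^3 = -1.
Reached (1/11) = 1. Collecting the sign flips along the way, the symbol is -1.

-1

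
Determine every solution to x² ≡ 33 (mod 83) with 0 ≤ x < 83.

Since 83 ≡ 3 (mod 4), a square root of 33 is 33^((83+1)/4) = 33^21 mod 83.
Repeated squaring: 33^2≡10, 33^4≡17, 33^8≡40, 33^16≡23 (mod 83).
33^21 = 33^(16+4+1) ≡ 38 (mod 83).
Check: 38² = 1444 ≡ 33 (mod 83). The two roots are 38 and 45.

38, 45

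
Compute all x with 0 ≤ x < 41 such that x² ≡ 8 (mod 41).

7, 34

41 ≡ 1 (mod 4), so we find a root by search.
Trying successive values, 7² = 49 ≡ 8 (mod 41). The other root is 41 − 7 = 34.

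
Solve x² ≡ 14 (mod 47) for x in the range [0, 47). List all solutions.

22, 25

Since 47 ≡ 3 (mod 4), a square root of 14 is 14^((47+1)/4) = 14^12 mod 47.
Repeated squaring: 14^2≡8, 14^4≡17, 14^8≡7 (mod 47).
14^12 = 14^(8+4) ≡ 25 (mod 47).
Check: 25² = 625 ≡ 14 (mod 47). The two roots are 22 and 25.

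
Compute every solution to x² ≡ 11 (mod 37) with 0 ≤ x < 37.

14, 23

37 ≡ 1 (mod 4), so we find a root by search.
Trying successive values, 14² = 196 ≡ 11 (mod 37). The other root is 37 − 14 = 23.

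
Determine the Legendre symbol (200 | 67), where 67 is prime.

-1

First reduce: 200 ≡ 66 (mod 67).
Pull out 2: since 67 ≡ 3 (mod 8), (2/67) = -1.
Reciprocity: 33 ≡ 1 and 67 ≡ 3 (mod 4), so (33/67) = +(67/33).
Reduce top mod 33: now compute (1/33).
Reached (1/33) = 1. Collecting the sign flips along the way, the symbol is -1.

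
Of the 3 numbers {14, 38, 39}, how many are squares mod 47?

(14/47) = +1 → QR.
(38/47) = -1 → non-residue.
(39/47) = -1 → non-residue.
Total quadratic residues among the 3: 1.

1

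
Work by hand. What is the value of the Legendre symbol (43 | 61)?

Euler's criterion: (43/61) ≡ 43^30 (mod 61).
43^2 ≡ 19 (mod 61)
43^4 ≡ 56 (mod 61)
43^8 ≡ 25 (mod 61)
43^16 ≡ 15 (mod 61)
43^30 = 43^(16+8+4+2) ≡ 60 (mod 61).
Result is 60 ≡ −1, so (43/61) = −1.

-1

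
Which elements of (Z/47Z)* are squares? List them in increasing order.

1, 2, 3, 4, 6, 7, 8, 9, 12, 14, 16, 17, 18, 21, 24, 25, 27, 28, 32, 34, 36, 37, 42

Square k = 1,…,23 (k and 47−k give the same square):
1²=1, 2²=4, 3²=9, 4²=16, 5²=25, 6²=36, 7²≡2, 8²≡17, 9²≡34, 10²≡6, 11²≡27, 12²≡3, 13²≡28, 14²≡8, 15²≡37, 16²≡21, 17²≡7, 18²≡42, 19²≡32, 20²≡24, 21²≡18, 22²≡14, 23²≡12 (mod 47).
So the quadratic residues mod 47 are {1, 2, 3, 4, 6, 7, 8, 9, 12, 14, 16, 17, 18, 21, 24, 25, 27, 28, 32, 34, 36, 37, 42}.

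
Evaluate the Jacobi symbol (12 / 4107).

Pull out 2^2: since 4107 ≡ 3 (mod 8), (2/4107) = -1, so (2/4107)^2 = +1.
Reciprocity: 3 ≡ 3 and 4107 ≡ 3 (mod 4), so (3/4107) = −(4107/3).
Reduce top mod 3: now compute (0/3).
Top reduces to 0: gcd > 1, so the symbol is 0.

0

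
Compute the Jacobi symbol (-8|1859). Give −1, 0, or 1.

First reduce: -8 ≡ 1851 (mod 1859).
Reciprocity: 1851 ≡ 3 and 1859 ≡ 3 (mod 4), so (1851/1859) = −(1859/1851).
Reduce top mod 1851: now compute (8/1851).
Pull out 2^3: since 1851 ≡ 3 (mod 8), (2/1851) = -1, so (2/1851)^3 = -1.
Reached (1/1851) = 1. Collecting the sign flips along the way, the symbol is +1.

1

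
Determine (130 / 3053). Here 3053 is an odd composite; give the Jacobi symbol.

-1

Pull out 2: since 3053 ≡ 5 (mod 8), (2/3053) = -1.
Reciprocity: 65 ≡ 1 and 3053 ≡ 1 (mod 4), so (65/3053) = +(3053/65).
Reduce top mod 65: now compute (63/65).
Reciprocity: 63 ≡ 3 and 65 ≡ 1 (mod 4), so (63/65) = +(65/63).
Reduce top mod 63: now compute (2/63).
Pull out 2: since 63 ≡ 7 (mod 8), (2/63) = +1.
Reached (1/63) = 1. Collecting the sign flips along the way, the symbol is -1.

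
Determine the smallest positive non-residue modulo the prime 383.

(2/383) = +1, so 2 is a residue.
(3/383) = +1, so 3 is a residue.
(4/383) = +1, so 4 is a residue.
(5/383) = −1, so 5 is the smallest positive non-residue mod 383.

5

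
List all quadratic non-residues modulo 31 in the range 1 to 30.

Square k = 1,…,15 (k and 31−k give the same square):
1²=1, 2²=4, 3²=9, 4²=16, 5²=25, 6²≡5, 7²≡18, 8²≡2, 9²≡19, 10²≡7, 11²≡28, 12²≡20, 13²≡14, 14²≡10, 15²≡8 (mod 31).
The residues are {1, 2, 4, 5, 7, 8, 9, 10, 14, 16, 18, 19, 20, 25, 28}; the non-residues are the remaining 15 nonzero classes.

3 6 11 12 13 15 17 21 22 23 24 26 27 29 30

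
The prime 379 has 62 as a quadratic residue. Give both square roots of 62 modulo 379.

Since 379 ≡ 3 (mod 4), a square root of 62 is 62^((379+1)/4) = 62^95 mod 379.
Repeated squaring: 62^2≡54, 62^4≡263, 62^8≡191, 62^16≡97, 62^32≡313, 62^64≡187 (mod 379).
62^95 = 62^(64+16+8+4+2+1) ≡ 21 (mod 379).
Check: 21² = 441 ≡ 62 (mod 379). The two roots are 21 and 358.

21, 358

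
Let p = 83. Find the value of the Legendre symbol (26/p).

1

Euler's criterion: (26/83) ≡ 26^41 (mod 83).
26^2 ≡ 12 (mod 83)
26^4 ≡ 61 (mod 83)
26^8 ≡ 69 (mod 83)
26^16 ≡ 30 (mod 83)
26^32 ≡ 70 (mod 83)
26^41 = 26^(32+8+1) ≡ 1 (mod 83).
Result is 1, so (26/83) = 1.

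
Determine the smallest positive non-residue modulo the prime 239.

(2/239) = +1, so 2 is a residue.
(3/239) = +1, so 3 is a residue.
(4/239) = +1, so 4 is a residue.
(5/239) = +1, so 5 is a residue.
(6/239) = +1, so 6 is a residue.
(7/239) = −1, so 7 is the smallest positive non-residue mod 239.

7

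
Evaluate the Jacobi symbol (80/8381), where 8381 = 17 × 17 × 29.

1

Pull out 2^4: since 8381 ≡ 5 (mod 8), (2/8381) = -1, so (2/8381)^4 = +1.
Reciprocity: 5 ≡ 1 and 8381 ≡ 1 (mod 4), so (5/8381) = +(8381/5).
Reduce top mod 5: now compute (1/5).
Reached (1/5) = 1. Collecting the sign flips along the way, the symbol is +1.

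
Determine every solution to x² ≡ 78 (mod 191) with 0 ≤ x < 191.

Since 191 ≡ 3 (mod 4), a square root of 78 is 78^((191+1)/4) = 78^48 mod 191.
Repeated squaring: 78^2≡163, 78^4≡20, 78^8≡18, 78^16≡133, 78^32≡117 (mod 191).
78^48 = 78^(32+16) ≡ 90 (mod 191).
Check: 90² = 8100 ≡ 78 (mod 191). The two roots are 90 and 101.

90, 101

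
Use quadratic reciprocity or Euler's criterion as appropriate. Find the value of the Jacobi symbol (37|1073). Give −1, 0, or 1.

0

Reciprocity: 37 ≡ 1 and 1073 ≡ 1 (mod 4), so (37/1073) = +(1073/37).
Reduce top mod 37: now compute (0/37).
Top reduces to 0: gcd > 1, so the symbol is 0.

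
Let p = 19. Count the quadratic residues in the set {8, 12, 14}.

(8/19) = -1 → non-residue.
(12/19) = -1 → non-residue.
(14/19) = -1 → non-residue.
Total quadratic residues among the 3: 0.

0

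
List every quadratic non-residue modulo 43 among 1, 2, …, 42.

Square k = 1,…,21 (k and 43−k give the same square):
1²=1, 2²=4, 3²=9, 4²=16, 5²=25, 6²=36, 7²≡6, 8²≡21, 9²≡38, 10²≡14, 11²≡35, 12²≡15, 13²≡40, 14²≡24, 15²≡10, 16²≡41, 17²≡31, 18²≡23, 19²≡17, 20²≡13, 21²≡11 (mod 43).
The residues are {1, 4, 6, 9, 10, 11, 13, 14, 15, 16, 17, 21, 23, 24, 25, 31, 35, 36, 38, 40, 41}; the non-residues are the remaining 21 nonzero classes.

2,3,5,7,8,12,18,19,20,22,26,27,28,29,30,32,33,34,37,39,42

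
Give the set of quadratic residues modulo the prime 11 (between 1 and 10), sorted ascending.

Square k = 1,…,5 (k and 11−k give the same square):
1²=1, 2²=4, 3²=9, 4²≡5, 5²≡3 (mod 11).
So the quadratic residues mod 11 are {1, 3, 4, 5, 9}.

1,3,4,5,9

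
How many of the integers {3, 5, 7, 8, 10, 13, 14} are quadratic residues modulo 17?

2

(3/17) = -1 → non-residue.
(5/17) = -1 → non-residue.
(7/17) = -1 → non-residue.
(8/17) = +1 → QR.
(10/17) = -1 → non-residue.
(13/17) = +1 → QR.
(14/17) = -1 → non-residue.
Total quadratic residues among the 7: 2.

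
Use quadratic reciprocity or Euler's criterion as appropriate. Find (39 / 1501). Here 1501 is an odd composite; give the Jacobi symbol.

-1

Reciprocity: 39 ≡ 3 and 1501 ≡ 1 (mod 4), so (39/1501) = +(1501/39).
Reduce top mod 39: now compute (19/39).
Reciprocity: 19 ≡ 3 and 39 ≡ 3 (mod 4), so (19/39) = −(39/19).
Reduce top mod 19: now compute (1/19).
Reached (1/19) = 1. Collecting the sign flips along the way, the symbol is -1.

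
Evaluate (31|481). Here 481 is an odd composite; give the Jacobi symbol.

1

Reciprocity: 31 ≡ 3 and 481 ≡ 1 (mod 4), so (31/481) = +(481/31).
Reduce top mod 31: now compute (16/31).
Pull out 2^4: since 31 ≡ 7 (mod 8), (2/31) = +1, so (2/31)^4 = +1.
Reached (1/31) = 1. Collecting the sign flips along the way, the symbol is +1.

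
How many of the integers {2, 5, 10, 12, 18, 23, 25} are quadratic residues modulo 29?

3

(2/29) = -1 → non-residue.
(5/29) = +1 → QR.
(10/29) = -1 → non-residue.
(12/29) = -1 → non-residue.
(18/29) = -1 → non-residue.
(23/29) = +1 → QR.
(25/29) = +1 → QR.
Total quadratic residues among the 7: 3.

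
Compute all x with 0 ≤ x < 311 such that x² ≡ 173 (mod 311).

22, 289

Since 311 ≡ 3 (mod 4), a square root of 173 is 173^((311+1)/4) = 173^78 mod 311.
Repeated squaring: 173^2≡73, 173^4≡42, 173^8≡209, 173^16≡141, 173^32≡288, 173^64≡218 (mod 311).
173^78 = 173^(64+8+4+2) ≡ 289 (mod 311).
Check: 289² = 83521 ≡ 173 (mod 311). The two roots are 22 and 289.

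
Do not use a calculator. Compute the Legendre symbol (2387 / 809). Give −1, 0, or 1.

1

First reduce: 2387 ≡ 769 (mod 809).
Reciprocity: 769 ≡ 1 and 809 ≡ 1 (mod 4), so (769/809) = +(809/769).
Reduce top mod 769: now compute (40/769).
Pull out 2^3: since 769 ≡ 1 (mod 8), (2/769) = +1, so (2/769)^3 = +1.
Reciprocity: 5 ≡ 1 and 769 ≡ 1 (mod 4), so (5/769) = +(769/5).
Reduce top mod 5: now compute (4/5).
Pull out 2^2: since 5 ≡ 5 (mod 8), (2/5) = -1, so (2/5)^2 = +1.
Reached (1/5) = 1. Collecting the sign flips along the way, the symbol is +1.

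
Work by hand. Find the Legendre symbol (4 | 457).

Pull out 2^2: since 457 ≡ 1 (mod 8), (2/457) = +1, so (2/457)^2 = +1.
Reached (1/457) = 1. Collecting the sign flips along the way, the symbol is +1.

1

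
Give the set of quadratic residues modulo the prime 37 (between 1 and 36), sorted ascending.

1,3,4,7,9,10,11,12,16,21,25,26,27,28,30,33,34,36

Square k = 1,…,18 (k and 37−k give the same square):
1²=1, 2²=4, 3²=9, 4²=16, 5²=25, 6²=36, 7²≡12, 8²≡27, 9²≡7, 10²≡26, 11²≡10, 12²≡33, 13²≡21, 14²≡11, 15²≡3, 16²≡34, 17²≡30, 18²≡28 (mod 37).
So the quadratic residues mod 37 are {1, 3, 4, 7, 9, 10, 11, 12, 16, 21, 25, 26, 27, 28, 30, 33, 34, 36}.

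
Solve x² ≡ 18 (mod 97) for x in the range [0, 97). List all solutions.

42, 55

97 ≡ 1 (mod 4), so we find a root by search.
Trying successive values, 42² = 1764 ≡ 18 (mod 97). The other root is 97 − 42 = 55.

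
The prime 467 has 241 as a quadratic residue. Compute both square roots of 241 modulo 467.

107, 360

Since 467 ≡ 3 (mod 4), a square root of 241 is 241^((467+1)/4) = 241^117 mod 467.
Repeated squaring: 241^2≡173, 241^4≡41, 241^8≡280, 241^16≡411, 241^32≡334, 241^64≡410 (mod 467).
241^117 = 241^(64+32+16+4+1) ≡ 360 (mod 467).
Check: 360² = 129600 ≡ 241 (mod 467). The two roots are 107 and 360.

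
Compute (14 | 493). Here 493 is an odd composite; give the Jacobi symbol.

1

Pull out 2: since 493 ≡ 5 (mod 8), (2/493) = -1.
Reciprocity: 7 ≡ 3 and 493 ≡ 1 (mod 4), so (7/493) = +(493/7).
Reduce top mod 7: now compute (3/7).
Reciprocity: 3 ≡ 3 and 7 ≡ 3 (mod 4), so (3/7) = −(7/3).
Reduce top mod 3: now compute (1/3).
Reached (1/3) = 1. Collecting the sign flips along the way, the symbol is +1.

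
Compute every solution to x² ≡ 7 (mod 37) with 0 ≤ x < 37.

37 ≡ 1 (mod 4), so we find a root by search.
Trying successive values, 9² = 81 ≡ 7 (mod 37). The other root is 37 − 9 = 28.

9, 28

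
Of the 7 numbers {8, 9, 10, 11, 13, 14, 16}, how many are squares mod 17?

(8/17) = +1 → QR.
(9/17) = +1 → QR.
(10/17) = -1 → non-residue.
(11/17) = -1 → non-residue.
(13/17) = +1 → QR.
(14/17) = -1 → non-residue.
(16/17) = +1 → QR.
Total quadratic residues among the 7: 4.

4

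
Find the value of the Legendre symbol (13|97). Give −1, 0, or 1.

Reciprocity: 13 ≡ 1 and 97 ≡ 1 (mod 4), so (13/97) = +(97/13).
Reduce top mod 13: now compute (6/13).
Pull out 2: since 13 ≡ 5 (mod 8), (2/13) = -1.
Reciprocity: 3 ≡ 3 and 13 ≡ 1 (mod 4), so (3/13) = +(13/3).
Reduce top mod 3: now compute (1/3).
Reached (1/3) = 1. Collecting the sign flips along the way, the symbol is -1.

-1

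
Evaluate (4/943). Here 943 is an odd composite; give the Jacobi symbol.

Pull out 2^2: since 943 ≡ 7 (mod 8), (2/943) = +1, so (2/943)^2 = +1.
Reached (1/943) = 1. Collecting the sign flips along the way, the symbol is +1.

1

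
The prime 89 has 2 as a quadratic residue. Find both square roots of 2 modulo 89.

89 ≡ 1 (mod 4), so we find a root by search.
Trying successive values, 25² = 625 ≡ 2 (mod 89). The other root is 89 − 25 = 64.

25, 64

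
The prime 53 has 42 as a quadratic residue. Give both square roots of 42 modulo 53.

25, 28

53 ≡ 1 (mod 4), so we find a root by search.
Trying successive values, 25² = 625 ≡ 42 (mod 53). The other root is 53 − 25 = 28.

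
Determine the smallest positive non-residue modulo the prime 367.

3

(2/367) = +1, so 2 is a residue.
(3/367) = −1, so 3 is the smallest positive non-residue mod 367.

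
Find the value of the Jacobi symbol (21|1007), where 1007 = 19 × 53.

Reciprocity: 21 ≡ 1 and 1007 ≡ 3 (mod 4), so (21/1007) = +(1007/21).
Reduce top mod 21: now compute (20/21).
Pull out 2^2: since 21 ≡ 5 (mod 8), (2/21) = -1, so (2/21)^2 = +1.
Reciprocity: 5 ≡ 1 and 21 ≡ 1 (mod 4), so (5/21) = +(21/5).
Reduce top mod 5: now compute (1/5).
Reached (1/5) = 1. Collecting the sign flips along the way, the symbol is +1.

1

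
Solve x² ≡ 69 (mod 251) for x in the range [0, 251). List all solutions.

Since 251 ≡ 3 (mod 4), a square root of 69 is 69^((251+1)/4) = 69^63 mod 251.
Repeated squaring: 69^2≡243, 69^4≡64, 69^8≡80, 69^16≡125, 69^32≡63 (mod 251).
69^63 = 69^(32+16+8+4+2+1) ≡ 123 (mod 251).
Check: 123² = 15129 ≡ 69 (mod 251). The two roots are 123 and 128.

123, 128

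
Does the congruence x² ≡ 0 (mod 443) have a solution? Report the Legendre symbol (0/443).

Top reduces to 0: gcd > 1, so the symbol is 0.

0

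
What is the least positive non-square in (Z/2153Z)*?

(2/2153) = +1, so 2 is a residue.
(3/2153) = −1, so 3 is the smallest positive non-residue mod 2153.

3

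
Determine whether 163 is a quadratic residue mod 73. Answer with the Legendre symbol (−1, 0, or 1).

-1

First reduce: 163 ≡ 17 (mod 73).
Reciprocity: 17 ≡ 1 and 73 ≡ 1 (mod 4), so (17/73) = +(73/17).
Reduce top mod 17: now compute (5/17).
Reciprocity: 5 ≡ 1 and 17 ≡ 1 (mod 4), so (5/17) = +(17/5).
Reduce top mod 5: now compute (2/5).
Pull out 2: since 5 ≡ 5 (mod 8), (2/5) = -1.
Reached (1/5) = 1. Collecting the sign flips along the way, the symbol is -1.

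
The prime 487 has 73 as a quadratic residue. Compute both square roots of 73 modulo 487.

Since 487 ≡ 3 (mod 4), a square root of 73 is 73^((487+1)/4) = 73^122 mod 487.
Repeated squaring: 73^2≡459, 73^4≡297, 73^8≡62, 73^16≡435, 73^32≡269, 73^64≡285 (mod 487).
73^122 = 73^(64+32+16+8+2) ≡ 424 (mod 487).
Check: 424² = 179776 ≡ 73 (mod 487). The two roots are 63 and 424.

63, 424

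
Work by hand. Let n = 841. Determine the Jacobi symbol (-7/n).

1

First reduce: -7 ≡ 834 (mod 841).
Pull out 2: since 841 ≡ 1 (mod 8), (2/841) = +1.
Reciprocity: 417 ≡ 1 and 841 ≡ 1 (mod 4), so (417/841) = +(841/417).
Reduce top mod 417: now compute (7/417).
Reciprocity: 7 ≡ 3 and 417 ≡ 1 (mod 4), so (7/417) = +(417/7).
Reduce top mod 7: now compute (4/7).
Pull out 2^2: since 7 ≡ 7 (mod 8), (2/7) = +1, so (2/7)^2 = +1.
Reached (1/7) = 1. Collecting the sign flips along the way, the symbol is +1.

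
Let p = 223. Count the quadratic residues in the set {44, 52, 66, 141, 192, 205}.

1

(44/223) = -1 → non-residue.
(52/223) = -1 → non-residue.
(66/223) = +1 → QR.
(141/223) = -1 → non-residue.
(192/223) = -1 → non-residue.
(205/223) = -1 → non-residue.
Total quadratic residues among the 6: 1.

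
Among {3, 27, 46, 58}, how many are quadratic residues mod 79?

1

(3/79) = -1 → non-residue.
(27/79) = -1 → non-residue.
(46/79) = +1 → QR.
(58/79) = -1 → non-residue.
Total quadratic residues among the 4: 1.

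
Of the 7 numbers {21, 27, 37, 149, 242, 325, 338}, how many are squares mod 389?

1

(21/389) = -1 → non-residue.
(27/389) = -1 → non-residue.
(37/389) = -1 → non-residue.
(149/389) = -1 → non-residue.
(242/389) = -1 → non-residue.
(325/389) = +1 → QR.
(338/389) = -1 → non-residue.
Total quadratic residues among the 7: 1.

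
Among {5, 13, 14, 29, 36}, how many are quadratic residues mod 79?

3

(5/79) = +1 → QR.
(13/79) = +1 → QR.
(14/79) = -1 → non-residue.
(29/79) = -1 → non-residue.
(36/79) = +1 → QR.
Total quadratic residues among the 5: 3.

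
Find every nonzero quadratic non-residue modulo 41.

3,6,7,11,12,13,14,15,17,19,22,24,26,27,28,29,30,34,35,38

Square k = 1,…,20 (k and 41−k give the same square):
1²=1, 2²=4, 3²=9, 4²=16, 5²=25, 6²=36, 7²≡8, 8²≡23, 9²≡40, 10²≡18, 11²≡39, 12²≡21, 13²≡5, 14²≡32, 15²≡20, 16²≡10, 17²≡2, 18²≡37, 19²≡33, 20²≡31 (mod 41).
The residues are {1, 2, 4, 5, 8, 9, 10, 16, 18, 20, 21, 23, 25, 31, 32, 33, 36, 37, 39, 40}; the non-residues are the remaining 20 nonzero classes.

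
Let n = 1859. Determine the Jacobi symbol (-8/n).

1

First reduce: -8 ≡ 1851 (mod 1859).
Reciprocity: 1851 ≡ 3 and 1859 ≡ 3 (mod 4), so (1851/1859) = −(1859/1851).
Reduce top mod 1851: now compute (8/1851).
Pull out 2^3: since 1851 ≡ 3 (mod 8), (2/1851) = -1, so (2/1851)^3 = -1.
Reached (1/1851) = 1. Collecting the sign flips along the way, the symbol is +1.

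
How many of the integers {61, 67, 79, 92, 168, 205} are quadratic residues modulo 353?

(61/353) = +1 → QR.
(67/353) = -1 → non-residue.
(79/353) = -1 → non-residue.
(92/353) = +1 → QR.
(168/353) = +1 → QR.
(205/353) = -1 → non-residue.
Total quadratic residues among the 6: 3.

3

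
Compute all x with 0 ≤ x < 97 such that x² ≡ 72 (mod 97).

97 ≡ 1 (mod 4), so we find a root by search.
Trying successive values, 13² = 169 ≡ 72 (mod 97). The other root is 97 − 13 = 84.

13, 84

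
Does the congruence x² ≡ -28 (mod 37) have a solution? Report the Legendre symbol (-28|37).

1

Euler's criterion: (-28/37) ≡ 9^18 (mod 37).
9^2 ≡ 7 (mod 37)
9^4 ≡ 12 (mod 37)
9^8 ≡ 33 (mod 37)
9^16 ≡ 16 (mod 37)
9^18 = 9^(16+2) ≡ 1 (mod 37).
Result is 1, so (-28/37) = 1.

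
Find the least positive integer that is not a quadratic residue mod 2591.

(2/2591) = +1, so 2 is a residue.
(3/2591) = +1, so 3 is a residue.
(4/2591) = +1, so 4 is a residue.
(5/2591) = +1, so 5 is a residue.
(6/2591) = +1, so 6 is a residue.
(7/2591) = −1, so 7 is the smallest positive non-residue mod 2591.

7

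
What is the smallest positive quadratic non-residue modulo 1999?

3

(2/1999) = +1, so 2 is a residue.
(3/1999) = −1, so 3 is the smallest positive non-residue mod 1999.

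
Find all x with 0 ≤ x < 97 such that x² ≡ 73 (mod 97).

97 ≡ 1 (mod 4), so we find a root by search.
Trying successive values, 48² = 2304 ≡ 73 (mod 97). The other root is 97 − 48 = 49.

48, 49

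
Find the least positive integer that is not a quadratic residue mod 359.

7

(2/359) = +1, so 2 is a residue.
(3/359) = +1, so 3 is a residue.
(4/359) = +1, so 4 is a residue.
(5/359) = +1, so 5 is a residue.
(6/359) = +1, so 6 is a residue.
(7/359) = −1, so 7 is the smallest positive non-residue mod 359.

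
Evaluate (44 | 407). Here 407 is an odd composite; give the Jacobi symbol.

Pull out 2^2: since 407 ≡ 7 (mod 8), (2/407) = +1, so (2/407)^2 = +1.
Reciprocity: 11 ≡ 3 and 407 ≡ 3 (mod 4), so (11/407) = −(407/11).
Reduce top mod 11: now compute (0/11).
Top reduces to 0: gcd > 1, so the symbol is 0.

0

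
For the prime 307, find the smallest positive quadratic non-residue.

(2/307) = −1, so 2 is the smallest positive non-residue mod 307.

2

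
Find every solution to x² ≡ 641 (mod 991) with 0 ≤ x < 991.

399, 592

Since 991 ≡ 3 (mod 4), a square root of 641 is 641^((991+1)/4) = 641^248 mod 991.
Repeated squaring: 641^2≡607, 641^4≡788, 641^8≡578, 641^16≡117, 641^32≡806, 641^64≡531, 641^128≡517 (mod 991).
641^248 = 641^(128+64+32+16+8) ≡ 399 (mod 991).
Check: 399² = 159201 ≡ 641 (mod 991). The two roots are 399 and 592.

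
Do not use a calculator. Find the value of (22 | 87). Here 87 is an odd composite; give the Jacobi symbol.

Pull out 2: since 87 ≡ 7 (mod 8), (2/87) = +1.
Reciprocity: 11 ≡ 3 and 87 ≡ 3 (mod 4), so (11/87) = −(87/11).
Reduce top mod 11: now compute (10/11).
Pull out 2: since 11 ≡ 3 (mod 8), (2/11) = -1.
Reciprocity: 5 ≡ 1 and 11 ≡ 3 (mod 4), so (5/11) = +(11/5).
Reduce top mod 5: now compute (1/5).
Reached (1/5) = 1. Collecting the sign flips along the way, the symbol is +1.

1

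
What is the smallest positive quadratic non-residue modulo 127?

(2/127) = +1, so 2 is a residue.
(3/127) = −1, so 3 is the smallest positive non-residue mod 127.

3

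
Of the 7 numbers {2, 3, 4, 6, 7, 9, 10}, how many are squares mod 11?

3

(2/11) = -1 → non-residue.
(3/11) = +1 → QR.
(4/11) = +1 → QR.
(6/11) = -1 → non-residue.
(7/11) = -1 → non-residue.
(9/11) = +1 → QR.
(10/11) = -1 → non-residue.
Total quadratic residues among the 7: 3.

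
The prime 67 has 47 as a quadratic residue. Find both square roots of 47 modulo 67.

Since 67 ≡ 3 (mod 4), a square root of 47 is 47^((67+1)/4) = 47^17 mod 67.
Repeated squaring: 47^2≡65, 47^4≡4, 47^8≡16, 47^16≡55 (mod 67).
47^17 = 47^(16+1) ≡ 39 (mod 67).
Check: 39² = 1521 ≡ 47 (mod 67). The two roots are 28 and 39.

28, 39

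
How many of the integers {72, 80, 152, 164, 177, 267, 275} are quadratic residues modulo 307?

(72/307) = -1 → non-residue.
(80/307) = -1 → non-residue.
(152/307) = -1 → non-residue.
(164/307) = +1 → QR.
(177/307) = +1 → QR.
(267/307) = -1 → non-residue.
(275/307) = +1 → QR.
Total quadratic residues among the 7: 3.

3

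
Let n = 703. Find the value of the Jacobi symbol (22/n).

Pull out 2: since 703 ≡ 7 (mod 8), (2/703) = +1.
Reciprocity: 11 ≡ 3 and 703 ≡ 3 (mod 4), so (11/703) = −(703/11).
Reduce top mod 11: now compute (10/11).
Pull out 2: since 11 ≡ 3 (mod 8), (2/11) = -1.
Reciprocity: 5 ≡ 1 and 11 ≡ 3 (mod 4), so (5/11) = +(11/5).
Reduce top mod 5: now compute (1/5).
Reached (1/5) = 1. Collecting the sign flips along the way, the symbol is +1.

1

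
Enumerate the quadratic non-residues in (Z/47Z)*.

5 10 11 13 15 19 20 22 23 26 29 30 31 33 35 38 39 40 41 43 44 45 46

Square k = 1,…,23 (k and 47−k give the same square):
1²=1, 2²=4, 3²=9, 4²=16, 5²=25, 6²=36, 7²≡2, 8²≡17, 9²≡34, 10²≡6, 11²≡27, 12²≡3, 13²≡28, 14²≡8, 15²≡37, 16²≡21, 17²≡7, 18²≡42, 19²≡32, 20²≡24, 21²≡18, 22²≡14, 23²≡12 (mod 47).
The residues are {1, 2, 3, 4, 6, 7, 8, 9, 12, 14, 16, 17, 18, 21, 24, 25, 27, 28, 32, 34, 36, 37, 42}; the non-residues are the remaining 23 nonzero classes.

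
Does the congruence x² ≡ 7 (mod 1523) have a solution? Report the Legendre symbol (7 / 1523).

-1

Reciprocity: 7 ≡ 3 and 1523 ≡ 3 (mod 4), so (7/1523) = −(1523/7).
Reduce top mod 7: now compute (4/7).
Pull out 2^2: since 7 ≡ 7 (mod 8), (2/7) = +1, so (2/7)^2 = +1.
Reached (1/7) = 1. Collecting the sign flips along the way, the symbol is -1.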